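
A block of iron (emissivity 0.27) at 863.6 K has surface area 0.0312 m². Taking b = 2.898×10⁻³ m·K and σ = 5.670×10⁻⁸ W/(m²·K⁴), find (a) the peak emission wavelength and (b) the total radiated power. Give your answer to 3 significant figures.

λ_max ≈ 3.36 μm; P ≈ 266 W

(a) λ_max = b/T = 2.898×10⁻³/863.6 = 3.356×10⁻⁶ m = 3.36 μm.
Area A = 0.0312 m².
(b) P = εσAT⁴ = 0.27×5.670×10⁻⁸×0.0312×(863.6)⁴ = 266 W.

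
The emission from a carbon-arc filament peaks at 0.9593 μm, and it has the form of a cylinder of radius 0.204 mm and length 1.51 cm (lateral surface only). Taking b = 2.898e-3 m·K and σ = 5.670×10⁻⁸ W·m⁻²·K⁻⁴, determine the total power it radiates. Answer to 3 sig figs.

Wien's law: T = b/λ_max = 2.898×10⁻³/9.593×10⁻⁷ = 3020.95 K.
Lateral area A = 2πrL = 2π×2.04×10⁻⁴×0.0151 = 1.93547×10⁻⁵ m².
Then P = σAT⁴ = 5.670×10⁻⁸×1.93547×10⁻⁵×(3020.95)⁴ = 91.4 W.

P ≈ 91.4 W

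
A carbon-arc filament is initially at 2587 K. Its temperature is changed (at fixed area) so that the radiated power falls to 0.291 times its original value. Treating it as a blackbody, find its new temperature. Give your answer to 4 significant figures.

T₂ ≈ 1900 K

P ∝ T⁴, so T₂/T₁ = (P₂/P₁)^(1/4) = (0.291)^(1/4) = 0.734469.
T₂ = 2587 × 0.734469 = 1900 K.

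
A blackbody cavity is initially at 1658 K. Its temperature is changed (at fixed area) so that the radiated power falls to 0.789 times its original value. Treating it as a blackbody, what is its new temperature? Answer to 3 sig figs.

P ∝ T⁴, so T₂/T₁ = (P₂/P₁)^(1/4) = (0.789)^(1/4) = 0.942474.
T₂ = 1658 × 0.942474 = 1.56×10³ K.

T₂ ≈ 1.56×10³ K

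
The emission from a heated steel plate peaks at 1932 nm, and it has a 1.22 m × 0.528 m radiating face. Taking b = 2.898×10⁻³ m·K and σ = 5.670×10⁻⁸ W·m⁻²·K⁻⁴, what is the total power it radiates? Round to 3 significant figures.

Wien's law: T = b/λ_max = 2.898×10⁻³/1.932×10⁻⁶ = 1500.00 K.
Area A = 1.22 × 0.528 = 0.64416 m².
Then P = σAT⁴ = 5.670×10⁻⁸×0.64416×(1500.00)⁴ = 1.85×10⁵ W.

P ≈ 1.85×10⁵ W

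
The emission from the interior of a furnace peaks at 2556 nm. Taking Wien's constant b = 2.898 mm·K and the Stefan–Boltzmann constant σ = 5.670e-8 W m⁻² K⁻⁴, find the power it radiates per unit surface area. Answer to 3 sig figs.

Wien's law: T = b/λ_max = 2.898×10⁻³/2.556×10⁻⁶ = 1133.80 K.
Then I = σT⁴ = 5.670×10⁻⁸×(1133.80)⁴ = 9.37×10⁴ W/m².

I ≈ 9.37×10⁴ W/m²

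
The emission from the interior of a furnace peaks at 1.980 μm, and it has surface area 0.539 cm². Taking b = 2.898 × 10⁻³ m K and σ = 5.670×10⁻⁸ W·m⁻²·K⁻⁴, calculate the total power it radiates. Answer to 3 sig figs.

Wien's law: T = b/λ_max = 2.898×10⁻³/1.980×10⁻⁶ = 1463.64 K.
Area A = 0.539 cm² = 5.39×10⁻⁵ m².
Then P = σAT⁴ = 5.670×10⁻⁸×5.39×10⁻⁵×(1463.64)⁴ = 14.0 W.

P ≈ 14.0 W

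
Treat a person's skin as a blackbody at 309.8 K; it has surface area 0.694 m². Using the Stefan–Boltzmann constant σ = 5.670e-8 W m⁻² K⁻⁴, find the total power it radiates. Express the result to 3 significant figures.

Area A = 0.694 m².
P = σAT⁴ = 5.670×10⁻⁸ × 0.694 × (309.8)⁴ = 362 W.

P ≈ 362 W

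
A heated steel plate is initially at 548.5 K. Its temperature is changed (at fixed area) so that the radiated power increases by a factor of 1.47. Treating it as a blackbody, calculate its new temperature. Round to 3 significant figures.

T₂ ≈ 604 K

P ∝ T⁴, so T₂/T₁ = (P₂/P₁)^(1/4) = (1.47)^(1/4) = 1.10111.
T₂ = 548.5 × 1.10111 = 604 K.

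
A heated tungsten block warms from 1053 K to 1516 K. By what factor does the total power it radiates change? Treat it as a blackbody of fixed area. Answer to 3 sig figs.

P ∝ T⁴, so P₂/P₁ = (T₂/T₁)⁴ = (1516/1053)⁴ = (1.43970)⁴ = 4.30.

P₂/P₁ ≈ 4.30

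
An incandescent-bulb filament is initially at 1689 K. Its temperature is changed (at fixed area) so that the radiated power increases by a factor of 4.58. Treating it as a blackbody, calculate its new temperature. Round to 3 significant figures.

P ∝ T⁴, so T₂/T₁ = (P₂/P₁)^(1/4) = (4.58)^(1/4) = 1.46291.
T₂ = 1689 × 1.46291 = 2.47×10³ K.

T₂ ≈ 2.47×10³ K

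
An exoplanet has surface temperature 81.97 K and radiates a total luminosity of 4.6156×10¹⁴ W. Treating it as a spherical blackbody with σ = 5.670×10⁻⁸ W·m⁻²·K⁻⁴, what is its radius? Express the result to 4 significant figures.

L = 4πR²σT⁴ ⇒ R = √(L/(4πσT⁴)).
σT⁴ = 2.55978 W/m², so R = √(4.6156×10¹⁴/(4π×2.55978)) = 3.788×10⁶ m.

R ≈ 3.788×10⁶ m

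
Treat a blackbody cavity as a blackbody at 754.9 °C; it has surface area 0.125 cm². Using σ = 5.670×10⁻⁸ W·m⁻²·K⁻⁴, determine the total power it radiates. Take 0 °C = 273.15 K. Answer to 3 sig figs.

P ≈ 0.792 W

T = 754.9 °C + 273.15 = 1028.05 K.
Area A = 0.125 cm² = 1.25×10⁻⁵ m².
P = σAT⁴ = 5.670×10⁻⁸ × 1.25×10⁻⁵ × (1028.05)⁴ = 0.792 W.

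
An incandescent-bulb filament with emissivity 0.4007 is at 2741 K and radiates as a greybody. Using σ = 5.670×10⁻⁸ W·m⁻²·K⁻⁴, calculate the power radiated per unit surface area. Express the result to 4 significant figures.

Stefan–Boltzmann: I = εσT⁴ = 0.4007 × 5.670×10⁻⁸ × (2741)⁴ = 1.282×10⁶ W/m².

I ≈ 1.282×10⁶ W/m²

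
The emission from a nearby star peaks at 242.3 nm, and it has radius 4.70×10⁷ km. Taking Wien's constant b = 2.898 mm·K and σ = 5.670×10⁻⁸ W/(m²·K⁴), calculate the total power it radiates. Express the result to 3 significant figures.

Wien's law: T = b/λ_max = 2.898×10⁻³/2.423×10⁻⁷ = 11960.4 K.
Surface area A = 4πR² = 4π(4.70×10¹⁰ m)² = 2.77591×10²² m².
Then P = σAT⁴ = 5.670×10⁻⁸×2.77591×10²²×(11960.4)⁴ = 3.22×10³¹ W.

P ≈ 3.22×10³¹ W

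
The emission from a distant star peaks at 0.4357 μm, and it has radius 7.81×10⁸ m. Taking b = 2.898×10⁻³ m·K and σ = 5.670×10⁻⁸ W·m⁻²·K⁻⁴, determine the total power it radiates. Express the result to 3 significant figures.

P ≈ 8.51×10²⁶ W

Wien's law: T = b/λ_max = 2.898×10⁻³/4.357×10⁻⁷ = 6651.37 K.
Surface area A = 4πR² = 4π(7.81×10⁸ m)² = 7.66500×10¹⁸ m².
Then P = σAT⁴ = 5.670×10⁻⁸×7.66500×10¹⁸×(6651.37)⁴ = 8.51×10²⁶ W.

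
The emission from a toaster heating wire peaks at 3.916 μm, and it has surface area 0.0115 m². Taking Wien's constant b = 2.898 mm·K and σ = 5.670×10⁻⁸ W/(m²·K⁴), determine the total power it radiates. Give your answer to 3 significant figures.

P ≈ 196 W

Wien's law: T = b/λ_max = 2.898×10⁻³/3.916×10⁻⁶ = 740.041 K.
Area A = 0.0115 m².
Then P = σAT⁴ = 5.670×10⁻⁸×0.0115×(740.041)⁴ = 196 W.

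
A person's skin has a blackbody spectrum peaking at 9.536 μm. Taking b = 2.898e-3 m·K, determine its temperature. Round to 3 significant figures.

Wien's law gives T = b/λ_max = (2.898×10⁻³ m·K)/(9.536×10⁻⁶ m) = 304 K.

T ≈ 304 K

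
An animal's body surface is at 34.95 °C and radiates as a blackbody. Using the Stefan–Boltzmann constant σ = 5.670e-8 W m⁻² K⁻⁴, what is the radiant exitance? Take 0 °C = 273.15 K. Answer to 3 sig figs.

T = 34.95 °C + 273.15 = 308.10 K.
Stefan–Boltzmann: I = σT⁴ = 5.670×10⁻⁸ × (308.10)⁴ = 511 W/m².

I ≈ 511 W/m²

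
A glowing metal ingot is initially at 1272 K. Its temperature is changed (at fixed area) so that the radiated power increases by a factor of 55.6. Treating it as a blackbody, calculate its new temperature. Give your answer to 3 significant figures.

T₂ ≈ 3.47×10³ K

P ∝ T⁴, so T₂/T₁ = (P₂/P₁)^(1/4) = (55.6)^(1/4) = 2.73067.
T₂ = 1272 × 2.73067 = 3.47×10³ K.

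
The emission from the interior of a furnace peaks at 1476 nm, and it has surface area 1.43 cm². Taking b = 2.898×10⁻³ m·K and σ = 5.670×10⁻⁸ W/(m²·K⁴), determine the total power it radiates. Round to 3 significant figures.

P ≈ 120 W

Wien's law: T = b/λ_max = 2.898×10⁻³/1.476×10⁻⁶ = 1963.41 K.
Area A = 1.43 cm² = 1.43×10⁻⁴ m².
Then P = σAT⁴ = 5.670×10⁻⁸×1.43×10⁻⁴×(1963.41)⁴ = 120 W.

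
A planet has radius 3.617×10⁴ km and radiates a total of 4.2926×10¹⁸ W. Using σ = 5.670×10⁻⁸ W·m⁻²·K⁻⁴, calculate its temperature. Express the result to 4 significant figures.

Surface area A = 4πR² = 4π(3.617×10⁷ m)² = 1.64402×10¹⁶ m².
P = σAT⁴ ⇒ T = (P/(σA))^(1/4) = (4.2926×10¹⁸/(5.670×10⁻⁸×1.64402×10¹⁶))^(1/4) = 260.5 K.

T ≈ 260.5 K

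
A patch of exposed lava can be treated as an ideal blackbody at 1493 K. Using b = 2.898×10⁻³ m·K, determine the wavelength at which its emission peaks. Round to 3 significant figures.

Wien's displacement law: λ_max = b/T = (2.898×10⁻³ m·K)/(1493 K) = 1.941×10⁻⁶ m.
That is 1.94×10³ nm, in the infrared range.

λ_max ≈ 1.94×10³ nm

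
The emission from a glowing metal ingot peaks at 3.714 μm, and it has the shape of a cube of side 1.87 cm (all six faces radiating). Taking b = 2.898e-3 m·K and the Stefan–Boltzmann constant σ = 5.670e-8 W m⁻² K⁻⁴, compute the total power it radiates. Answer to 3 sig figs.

P ≈ 44.1 W

Wien's law: T = b/λ_max = 2.898×10⁻³/3.714×10⁻⁶ = 780.291 K.
Area A = 6s² = 6×(0.0187 m)² = 2.09814×10⁻³ m².
Then P = σAT⁴ = 5.670×10⁻⁸×2.09814×10⁻³×(780.291)⁴ = 44.1 W.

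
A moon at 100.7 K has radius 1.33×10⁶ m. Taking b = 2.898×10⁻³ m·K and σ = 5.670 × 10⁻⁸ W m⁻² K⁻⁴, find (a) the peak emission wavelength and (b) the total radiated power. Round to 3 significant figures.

λ_max ≈ 28.8 μm; P ≈ 1.30×10¹⁴ W

(a) λ_max = b/T = 2.898×10⁻³/100.7 = 2.878×10⁻⁵ m = 28.8 μm.
Surface area A = 4πR² = 4π(1.33×10⁶ m)² = 2.22287×10¹³ m².
(b) P = σAT⁴ = 5.670×10⁻⁸×2.22287×10¹³×(100.7)⁴ = 1.30×10¹⁴ W.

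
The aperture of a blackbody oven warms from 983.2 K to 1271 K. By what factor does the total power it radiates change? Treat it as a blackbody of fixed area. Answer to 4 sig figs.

P ∝ T⁴, so P₂/P₁ = (T₂/T₁)⁴ = (1271/983.2)⁴ = (1.29272)⁴ = 2.793.

P₂/P₁ ≈ 2.793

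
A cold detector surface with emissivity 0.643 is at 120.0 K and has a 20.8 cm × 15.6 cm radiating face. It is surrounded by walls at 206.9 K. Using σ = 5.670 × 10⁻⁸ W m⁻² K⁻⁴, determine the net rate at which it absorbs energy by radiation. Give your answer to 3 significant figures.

Area A = 0.208 × 0.156 = 0.032448 m².
Net radiated power P_net = εσA(T⁴ − T₀⁴) = 0.643×5.670×10⁻⁸×0.032448×(120.0⁴ − 206.9⁴).
T⁴ − T₀⁴ = 2.07360×10⁸ − 1.83249×10⁹ = -1.62513×10⁹ K⁴, so P_net = -1.92 W — negative, meaning a net gain of 1.92 W.

Net gain ≈ 1.92 W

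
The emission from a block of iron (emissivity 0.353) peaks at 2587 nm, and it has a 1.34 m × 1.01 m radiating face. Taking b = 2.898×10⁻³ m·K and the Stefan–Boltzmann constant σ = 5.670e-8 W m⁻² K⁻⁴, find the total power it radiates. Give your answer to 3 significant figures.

P ≈ 4.27×10⁴ W

Wien's law: T = b/λ_max = 2.898×10⁻³/2.587×10⁻⁶ = 1120.22 K.
Area A = 1.34 × 1.01 = 1.3534 m².
Then P = εσAT⁴ = 0.353×5.670×10⁻⁸×1.3534×(1120.22)⁴ = 4.27×10⁴ W.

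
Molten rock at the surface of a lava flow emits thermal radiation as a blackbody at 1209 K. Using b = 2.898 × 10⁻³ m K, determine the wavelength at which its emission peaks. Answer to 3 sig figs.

Wien's displacement law: λ_max = b/T = (2.898×10⁻³ m·K)/(1209 K) = 2.397×10⁻⁶ m.
That is 2.40×10³ nm, in the infrared range.

λ_max ≈ 2.40×10³ nm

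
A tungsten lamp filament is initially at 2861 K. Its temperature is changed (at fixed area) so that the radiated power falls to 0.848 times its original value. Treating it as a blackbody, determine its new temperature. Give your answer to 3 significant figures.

P ∝ T⁴, so T₂/T₁ = (P₂/P₁)^(1/4) = (0.848)^(1/4) = 0.959619.
T₂ = 2861 × 0.959619 = 2.75×10³ K.

T₂ ≈ 2.75×10³ K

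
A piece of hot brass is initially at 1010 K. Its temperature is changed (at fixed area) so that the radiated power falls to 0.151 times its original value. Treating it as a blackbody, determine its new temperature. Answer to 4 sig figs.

P ∝ T⁴, so T₂/T₁ = (P₂/P₁)^(1/4) = (0.151)^(1/4) = 0.623368.
T₂ = 1010 × 0.623368 = 629.6 K.

T₂ ≈ 629.6 K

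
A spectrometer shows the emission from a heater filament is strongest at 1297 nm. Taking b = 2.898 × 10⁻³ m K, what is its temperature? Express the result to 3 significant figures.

T ≈ 2.23×10³ K

Wien's law gives T = b/λ_max = (2.898×10⁻³ m·K)/(1.297×10⁻⁶ m) = 2.23×10³ K.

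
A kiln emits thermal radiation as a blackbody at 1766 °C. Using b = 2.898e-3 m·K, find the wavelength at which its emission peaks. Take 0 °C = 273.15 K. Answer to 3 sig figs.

T = 1766 °C + 273.15 = 2039.15 K.
Wien's displacement law: λ_max = b/T = (2.898×10⁻³ m·K)/(2039.15 K) = 1.421×10⁻⁶ m.
That is 1.42×10³ nm, in the infrared range.

λ_max ≈ 1.42×10³ nm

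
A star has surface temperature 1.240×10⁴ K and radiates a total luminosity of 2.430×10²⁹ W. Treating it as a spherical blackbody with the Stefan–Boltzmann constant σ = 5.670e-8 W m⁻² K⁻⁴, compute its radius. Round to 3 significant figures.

R ≈ 3.80×10⁹ m

L = 4πR²σT⁴ ⇒ R = √(L/(4πσT⁴)).
σT⁴ = 1.34051×10⁹ W/m², so R = √(2.430×10²⁹/(4π×1.34051×10⁹)) = 3.80×10⁹ m.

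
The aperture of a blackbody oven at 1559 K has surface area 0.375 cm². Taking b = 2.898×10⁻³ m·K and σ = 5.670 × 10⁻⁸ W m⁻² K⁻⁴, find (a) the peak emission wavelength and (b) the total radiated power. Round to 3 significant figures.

λ_max ≈ 1.86×10³ nm; P ≈ 12.6 W

(a) λ_max = b/T = 2.898×10⁻³/1559 = 1.859×10⁻⁶ m = 1.86×10³ nm.
Area A = 0.375 cm² = 3.75×10⁻⁵ m².
(b) P = σAT⁴ = 5.670×10⁻⁸×3.75×10⁻⁵×(1559)⁴ = 12.6 W.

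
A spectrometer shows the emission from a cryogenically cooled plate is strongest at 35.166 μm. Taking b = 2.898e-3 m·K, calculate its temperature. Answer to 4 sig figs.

Wien's law gives T = b/λ_max = (2.898×10⁻³ m·K)/(3.5166×10⁻⁵ m) = 82.41 K.

T ≈ 82.41 K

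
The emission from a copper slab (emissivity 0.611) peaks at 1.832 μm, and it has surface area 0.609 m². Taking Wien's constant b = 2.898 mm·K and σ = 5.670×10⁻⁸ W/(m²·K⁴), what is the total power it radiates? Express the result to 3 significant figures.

P ≈ 1.32×10⁵ W

Wien's law: T = b/λ_max = 2.898×10⁻³/1.832×10⁻⁶ = 1581.88 K.
Area A = 0.609 m².
Then P = εσAT⁴ = 0.611×5.670×10⁻⁸×0.609×(1581.88)⁴ = 1.32×10⁵ W.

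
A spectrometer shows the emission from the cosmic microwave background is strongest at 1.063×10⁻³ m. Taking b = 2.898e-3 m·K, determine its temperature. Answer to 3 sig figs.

Wien's law gives T = b/λ_max = (2.898×10⁻³ m·K)/(1.063×10⁻³ m) = 2.73 K.

T ≈ 2.73 K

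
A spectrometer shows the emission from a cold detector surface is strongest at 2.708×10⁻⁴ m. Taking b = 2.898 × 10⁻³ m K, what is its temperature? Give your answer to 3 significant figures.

T ≈ 10.7 K

Wien's law gives T = b/λ_max = (2.898×10⁻³ m·K)/(2.708×10⁻⁴ m) = 10.7 K.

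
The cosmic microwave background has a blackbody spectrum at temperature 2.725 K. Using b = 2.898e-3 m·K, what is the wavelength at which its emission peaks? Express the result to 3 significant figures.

λ_max ≈ 1.06×10⁻³ m

Wien's displacement law: λ_max = b/T = (2.898×10⁻³ m·K)/(2.725 K) = 1.063×10⁻³ m.
That is 1.06×10⁻³ m, in the microwave range.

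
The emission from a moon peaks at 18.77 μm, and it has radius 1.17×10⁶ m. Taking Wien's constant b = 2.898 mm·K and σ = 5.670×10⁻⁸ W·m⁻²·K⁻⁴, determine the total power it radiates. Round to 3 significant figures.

P ≈ 5.54×10¹⁴ W

Wien's law: T = b/λ_max = 2.898×10⁻³/1.877×10⁻⁵ = 154.395 K.
Surface area A = 4πR² = 4π(1.17×10⁶ m)² = 1.72021×10¹³ m².
Then P = σAT⁴ = 5.670×10⁻⁸×1.72021×10¹³×(154.395)⁴ = 5.54×10¹⁴ W.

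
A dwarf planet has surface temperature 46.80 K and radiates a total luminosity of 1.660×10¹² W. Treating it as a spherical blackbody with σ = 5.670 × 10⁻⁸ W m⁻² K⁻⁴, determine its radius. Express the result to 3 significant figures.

L = 4πR²σT⁴ ⇒ R = √(L/(4πσT⁴)).
σT⁴ = 0.271998 W/m², so R = √(1.660×10¹²/(4π×0.271998)) = 6.97×10⁵ m.

R ≈ 6.97×10⁵ m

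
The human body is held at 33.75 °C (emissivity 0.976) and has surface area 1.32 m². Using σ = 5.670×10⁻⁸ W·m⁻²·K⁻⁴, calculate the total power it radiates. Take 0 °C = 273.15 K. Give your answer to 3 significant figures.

T = 33.75 °C + 273.15 = 306.90 K.
Area A = 1.32 m².
P = εσAT⁴ = 0.976 × 5.670×10⁻⁸ × 1.32 × (306.90)⁴ = 648 W.

P ≈ 648 W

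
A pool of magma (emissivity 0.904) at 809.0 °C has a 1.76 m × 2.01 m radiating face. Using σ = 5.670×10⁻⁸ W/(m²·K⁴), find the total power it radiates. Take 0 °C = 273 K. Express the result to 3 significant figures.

P ≈ 2.49×10⁵ W

T = 809.0 °C + 273 = 1082.0 K.
Area A = 1.76 × 2.01 = 3.5376 m².
P = εσAT⁴ = 0.904 × 5.670×10⁻⁸ × 3.5376 × (1082.0)⁴ = 2.49×10⁵ W.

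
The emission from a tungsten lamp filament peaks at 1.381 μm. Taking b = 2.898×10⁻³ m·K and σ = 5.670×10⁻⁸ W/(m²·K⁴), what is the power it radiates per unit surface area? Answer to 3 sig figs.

Wien's law: T = b/λ_max = 2.898×10⁻³/1.381×10⁻⁶ = 2098.48 K.
Then I = σT⁴ = 5.670×10⁻⁸×(2098.48)⁴ = 1.10×10⁶ W/m².

I ≈ 1.10×10⁶ W/m²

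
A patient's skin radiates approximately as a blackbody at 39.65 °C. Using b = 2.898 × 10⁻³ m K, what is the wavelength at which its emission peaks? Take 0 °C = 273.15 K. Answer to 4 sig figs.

T = 39.65 °C + 273.15 = 312.80 K.
Wien's displacement law: λ_max = b/T = (2.898×10⁻³ m·K)/(312.80 K) = 9.2647×10⁻⁶ m.
That is 9.265 μm, in the infrared range.

λ_max ≈ 9.265 μm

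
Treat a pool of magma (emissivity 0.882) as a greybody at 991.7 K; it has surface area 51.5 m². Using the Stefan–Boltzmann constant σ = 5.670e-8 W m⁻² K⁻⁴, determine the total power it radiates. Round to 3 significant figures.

P ≈ 2.49×10⁶ W

Area A = 51.5 m².
P = εσAT⁴ = 0.882 × 5.670×10⁻⁸ × 51.5 × (991.7)⁴ = 2.49×10⁶ W.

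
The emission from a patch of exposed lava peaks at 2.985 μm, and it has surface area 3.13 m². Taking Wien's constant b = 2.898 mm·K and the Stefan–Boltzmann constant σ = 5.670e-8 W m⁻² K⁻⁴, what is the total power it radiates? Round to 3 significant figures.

Wien's law: T = b/λ_max = 2.898×10⁻³/2.985×10⁻⁶ = 970.854 K.
Area A = 3.13 m².
Then P = σAT⁴ = 5.670×10⁻⁸×3.13×(970.854)⁴ = 1.58×10⁵ W.

P ≈ 1.58×10⁵ W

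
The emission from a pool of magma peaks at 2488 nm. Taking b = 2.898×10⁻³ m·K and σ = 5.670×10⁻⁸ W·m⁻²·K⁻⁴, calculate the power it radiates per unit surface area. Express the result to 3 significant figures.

Wien's law: T = b/λ_max = 2.898×10⁻³/2.488×10⁻⁶ = 1164.79 K.
Then I = σT⁴ = 5.670×10⁻⁸×(1164.79)⁴ = 1.04×10⁵ W/m².

I ≈ 1.04×10⁵ W/m²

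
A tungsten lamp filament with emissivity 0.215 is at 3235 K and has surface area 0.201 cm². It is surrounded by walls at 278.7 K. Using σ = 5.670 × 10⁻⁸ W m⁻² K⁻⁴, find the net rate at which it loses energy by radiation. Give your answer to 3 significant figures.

Net loss ≈ 26.8 W

Area A = 0.201 cm² = 2.01×10⁻⁵ m².
Net radiated power P_net = εσA(T⁴ − T₀⁴) = 0.215×5.670×10⁻⁸×2.01×10⁻⁵×(3235⁴ − 278.7⁴).
T⁴ − T₀⁴ = 1.09521×10¹⁴ − 6.03320×10⁹ = 1.09515×10¹⁴ K⁴, so P_net = 26.8 W.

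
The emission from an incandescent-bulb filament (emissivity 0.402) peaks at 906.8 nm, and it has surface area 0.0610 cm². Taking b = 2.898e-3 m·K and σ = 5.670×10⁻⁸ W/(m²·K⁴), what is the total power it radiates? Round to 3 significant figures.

Wien's law: T = b/λ_max = 2.898×10⁻³/9.068×10⁻⁷ = 3195.85 K.
Area A = 0.0610 cm² = 6.10×10⁻⁶ m².
Then P = εσAT⁴ = 0.402×5.670×10⁻⁸×6.10×10⁻⁶×(3195.85)⁴ = 14.5 W.

P ≈ 14.5 W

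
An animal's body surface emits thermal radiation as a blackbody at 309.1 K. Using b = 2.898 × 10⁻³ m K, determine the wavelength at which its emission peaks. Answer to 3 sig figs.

λ_max ≈ 9.38 μm

Wien's displacement law: λ_max = b/T = (2.898×10⁻³ m·K)/(309.1 K) = 9.376×10⁻⁶ m.
That is 9.38 μm, in the infrared range.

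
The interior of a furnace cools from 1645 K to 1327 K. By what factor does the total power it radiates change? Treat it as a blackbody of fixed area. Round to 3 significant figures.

P₂/P₁ ≈ 0.423

P ∝ T⁴, so P₂/P₁ = (T₂/T₁)⁴ = (1327/1645)⁴ = (0.806687)⁴ = 0.423.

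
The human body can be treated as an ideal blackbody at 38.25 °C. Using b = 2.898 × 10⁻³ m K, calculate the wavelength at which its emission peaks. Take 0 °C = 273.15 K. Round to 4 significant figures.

T = 38.25 °C + 273.15 = 311.40 K.
Wien's displacement law: λ_max = b/T = (2.898×10⁻³ m·K)/(311.40 K) = 9.3064×10⁻⁶ m.
That is 9.306 μm, in the infrared range.

λ_max ≈ 9.306 μm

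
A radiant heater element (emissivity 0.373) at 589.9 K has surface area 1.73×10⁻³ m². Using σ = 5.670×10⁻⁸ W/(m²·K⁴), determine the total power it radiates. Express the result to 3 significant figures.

P ≈ 4.43 W

Area A = 1.73×10⁻³ m².
P = εσAT⁴ = 0.373 × 5.670×10⁻⁸ × 1.73×10⁻³ × (589.9)⁴ = 4.43 W.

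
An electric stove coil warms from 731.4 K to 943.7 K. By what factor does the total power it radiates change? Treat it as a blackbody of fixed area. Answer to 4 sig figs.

P₂/P₁ ≈ 2.772

P ∝ T⁴, so P₂/P₁ = (T₂/T₁)⁴ = (943.7/731.4)⁴ = (1.29027)⁴ = 2.772.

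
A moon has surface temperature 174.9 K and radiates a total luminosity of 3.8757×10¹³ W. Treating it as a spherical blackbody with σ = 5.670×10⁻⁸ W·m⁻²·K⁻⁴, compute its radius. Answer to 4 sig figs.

R ≈ 2.411×10⁵ m

L = 4πR²σT⁴ ⇒ R = √(L/(4πσT⁴)).
σT⁴ = 53.0570 W/m², so R = √(3.8757×10¹³/(4π×53.0570)) = 2.411×10⁵ m.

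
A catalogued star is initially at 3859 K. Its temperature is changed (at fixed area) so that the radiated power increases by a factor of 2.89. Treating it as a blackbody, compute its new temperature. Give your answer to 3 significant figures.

T₂ ≈ 5.03×10³ K

P ∝ T⁴, so T₂/T₁ = (P₂/P₁)^(1/4) = (2.89)^(1/4) = 1.30384.
T₂ = 3859 × 1.30384 = 5.03×10³ K.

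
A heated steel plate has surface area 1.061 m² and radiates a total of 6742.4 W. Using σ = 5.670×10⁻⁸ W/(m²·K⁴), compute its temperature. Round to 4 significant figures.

T ≈ 578.6 K

Area A = 1.061 m².
P = σAT⁴ ⇒ T = (P/(σA))^(1/4) = (6742.4/(5.670×10⁻⁸×1.061))^(1/4) = 578.6 K.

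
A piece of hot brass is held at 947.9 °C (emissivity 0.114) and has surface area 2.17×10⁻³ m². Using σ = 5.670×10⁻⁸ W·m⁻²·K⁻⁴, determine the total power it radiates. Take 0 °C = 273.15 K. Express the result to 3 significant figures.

T = 947.9 °C + 273.15 = 1221.05 K.
Area A = 2.17×10⁻³ m².
P = εσAT⁴ = 0.114 × 5.670×10⁻⁸ × 2.17×10⁻³ × (1221.05)⁴ = 31.2 W.

P ≈ 31.2 W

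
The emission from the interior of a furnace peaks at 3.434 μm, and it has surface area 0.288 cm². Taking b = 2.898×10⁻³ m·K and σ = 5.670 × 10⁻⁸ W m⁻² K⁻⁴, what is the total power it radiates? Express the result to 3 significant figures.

P ≈ 0.828 W

Wien's law: T = b/λ_max = 2.898×10⁻³/3.434×10⁻⁶ = 843.914 K.
Area A = 0.288 cm² = 2.88×10⁻⁵ m².
Then P = σAT⁴ = 5.670×10⁻⁸×2.88×10⁻⁵×(843.914)⁴ = 0.828 W.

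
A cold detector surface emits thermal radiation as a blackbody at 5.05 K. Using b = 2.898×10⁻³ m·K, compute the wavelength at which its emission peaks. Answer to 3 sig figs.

Wien's displacement law: λ_max = b/T = (2.898×10⁻³ m·K)/(5.05 K) = 5.739×10⁻⁴ m.
That is 0.574 mm, in the infrared range.

λ_max ≈ 0.574 mm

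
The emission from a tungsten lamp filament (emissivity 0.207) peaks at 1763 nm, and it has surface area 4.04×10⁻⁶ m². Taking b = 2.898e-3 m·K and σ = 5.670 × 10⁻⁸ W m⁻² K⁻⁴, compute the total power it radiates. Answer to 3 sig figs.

Wien's law: T = b/λ_max = 2.898×10⁻³/1.763×10⁻⁶ = 1643.79 K.
Area A = 4.04×10⁻⁶ m².
Then P = εσAT⁴ = 0.207×5.670×10⁻⁸×4.04×10⁻⁶×(1643.79)⁴ = 0.346 W.

P ≈ 0.346 W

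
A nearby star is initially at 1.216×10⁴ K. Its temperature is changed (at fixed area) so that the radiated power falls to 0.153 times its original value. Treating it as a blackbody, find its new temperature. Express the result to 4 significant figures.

T₂ ≈ 7605 K

P ∝ T⁴, so T₂/T₁ = (P₂/P₁)^(1/4) = (0.153)^(1/4) = 0.625422.
T₂ = 1.216×10⁴ × 0.625422 = 7605 K.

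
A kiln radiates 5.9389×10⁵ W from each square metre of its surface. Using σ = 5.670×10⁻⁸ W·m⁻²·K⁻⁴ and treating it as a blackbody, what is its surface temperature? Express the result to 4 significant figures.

T ≈ 1799 K

I = σT⁴, so T = (I/σ)^(1/4) = (5.9389×10⁵/(5.670×10⁻⁸))^(1/4) = 1799 K.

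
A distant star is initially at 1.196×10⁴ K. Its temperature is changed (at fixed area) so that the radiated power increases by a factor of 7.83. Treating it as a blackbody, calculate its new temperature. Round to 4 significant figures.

T₂ ≈ 2.001×10⁴ K

P ∝ T⁴, so T₂/T₁ = (P₂/P₁)^(1/4) = (7.83)^(1/4) = 1.67279.
T₂ = 1.196×10⁴ × 1.67279 = 2.001×10⁴ K.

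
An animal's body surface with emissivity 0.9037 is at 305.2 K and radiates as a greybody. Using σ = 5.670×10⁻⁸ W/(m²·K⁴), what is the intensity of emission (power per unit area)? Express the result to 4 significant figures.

Stefan–Boltzmann: I = εσT⁴ = 0.9037 × 5.670×10⁻⁸ × (305.2)⁴ = 444.6 W/m².

I ≈ 444.6 W/m²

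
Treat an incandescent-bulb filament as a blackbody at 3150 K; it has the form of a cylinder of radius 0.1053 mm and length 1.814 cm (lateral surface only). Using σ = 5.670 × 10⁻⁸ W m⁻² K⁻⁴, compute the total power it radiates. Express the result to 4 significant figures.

Lateral area A = 2πrL = 2π×1.053×10⁻⁴×0.01814 = 1.20018×10⁻⁵ m².
P = σAT⁴ = 5.670×10⁻⁸ × 1.20018×10⁻⁵ × (3150)⁴ = 67.00 W.

P ≈ 67.00 W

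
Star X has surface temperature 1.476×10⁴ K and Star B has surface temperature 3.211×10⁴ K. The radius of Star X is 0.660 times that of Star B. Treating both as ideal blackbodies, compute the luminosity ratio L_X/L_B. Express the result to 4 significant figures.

L_X/L_B ≈ 0.01945

L ∝ R²T⁴, so L_X/L_B = (R_X/R_B)²(T_X/T_B)⁴ = (0.660)² × (1.476×10⁴/3.211×10⁴)⁴ = 0.4356 × 0.0446462 = 0.01945.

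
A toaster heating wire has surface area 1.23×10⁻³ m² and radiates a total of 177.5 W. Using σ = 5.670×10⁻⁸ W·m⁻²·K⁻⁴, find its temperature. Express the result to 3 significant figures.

Area A = 1.23×10⁻³ m².
P = σAT⁴ ⇒ T = (P/(σA))^(1/4) = (177.5/(5.670×10⁻⁸×1.23×10⁻³))^(1/4) = 1.26×10³ K.

T ≈ 1.26×10³ K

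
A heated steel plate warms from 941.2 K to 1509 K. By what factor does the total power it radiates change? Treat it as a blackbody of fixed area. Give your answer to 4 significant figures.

P ∝ T⁴, so P₂/P₁ = (T₂/T₁)⁴ = (1509/941.2)⁴ = (1.60327)⁴ = 6.607.

P₂/P₁ ≈ 6.607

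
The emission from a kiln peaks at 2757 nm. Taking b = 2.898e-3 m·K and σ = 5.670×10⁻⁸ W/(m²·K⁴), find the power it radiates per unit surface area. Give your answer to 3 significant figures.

Wien's law: T = b/λ_max = 2.898×10⁻³/2.757×10⁻⁶ = 1051.14 K.
Then I = σT⁴ = 5.670×10⁻⁸×(1051.14)⁴ = 6.92×10⁴ W/m².

I ≈ 6.92×10⁴ W/m²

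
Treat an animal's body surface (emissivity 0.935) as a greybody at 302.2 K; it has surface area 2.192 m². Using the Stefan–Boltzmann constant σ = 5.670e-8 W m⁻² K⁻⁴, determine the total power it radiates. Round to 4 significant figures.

Area A = 2.192 m².
P = εσAT⁴ = 0.935 × 5.670×10⁻⁸ × 2.192 × (302.2)⁴ = 969.2 W.

P ≈ 969.2 W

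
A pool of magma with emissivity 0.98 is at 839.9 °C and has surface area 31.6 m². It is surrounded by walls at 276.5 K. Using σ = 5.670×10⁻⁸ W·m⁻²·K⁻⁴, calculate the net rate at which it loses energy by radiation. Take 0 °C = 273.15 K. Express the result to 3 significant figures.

T = 839.9 °C + 273.15 = 1113.05 K.
Area A = 31.6 m².
Net radiated power P_net = εσA(T⁴ − T₀⁴) = 0.98×5.670×10⁻⁸×31.6×(1113.05⁴ − 276.5⁴).
T⁴ − T₀⁴ = 1.53482×10¹² − 5.84495×10⁹ = 1.52898×10¹² K⁴, so P_net = 2.68×10⁶ W.

Net loss ≈ 2.68×10⁶ W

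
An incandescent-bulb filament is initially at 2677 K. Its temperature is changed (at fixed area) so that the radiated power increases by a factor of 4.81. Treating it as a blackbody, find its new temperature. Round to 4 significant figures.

T₂ ≈ 3964 K

P ∝ T⁴, so T₂/T₁ = (P₂/P₁)^(1/4) = (4.81)^(1/4) = 1.48094.
T₂ = 2677 × 1.48094 = 3964 K.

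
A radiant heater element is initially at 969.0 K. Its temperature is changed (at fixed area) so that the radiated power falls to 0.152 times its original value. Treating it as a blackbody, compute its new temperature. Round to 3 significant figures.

T₂ ≈ 605 K

P ∝ T⁴, so T₂/T₁ = (P₂/P₁)^(1/4) = (0.152)^(1/4) = 0.624397.
T₂ = 969.0 × 0.624397 = 605 K.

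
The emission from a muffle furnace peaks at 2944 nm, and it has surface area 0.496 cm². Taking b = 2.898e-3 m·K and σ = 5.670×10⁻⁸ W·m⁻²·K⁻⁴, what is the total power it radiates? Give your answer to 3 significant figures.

Wien's law: T = b/λ_max = 2.898×10⁻³/2.944×10⁻⁶ = 984.375 K.
Area A = 0.496 cm² = 4.96×10⁻⁵ m².
Then P = σAT⁴ = 5.670×10⁻⁸×4.96×10⁻⁵×(984.375)⁴ = 2.64 W.

P ≈ 2.64 W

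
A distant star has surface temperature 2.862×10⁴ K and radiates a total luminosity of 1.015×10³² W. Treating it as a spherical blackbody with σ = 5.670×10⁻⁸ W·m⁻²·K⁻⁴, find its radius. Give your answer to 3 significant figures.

R ≈ 1.46×10¹⁰ m

L = 4πR²σT⁴ ⇒ R = √(L/(4πσT⁴)).
σT⁴ = 3.80418×10¹⁰ W/m², so R = √(1.015×10³²/(4π×3.80418×10¹⁰)) = 1.46×10¹⁰ m.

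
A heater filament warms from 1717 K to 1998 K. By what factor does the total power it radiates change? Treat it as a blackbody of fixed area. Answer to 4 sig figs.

P₂/P₁ ≈ 1.834

P ∝ T⁴, so P₂/P₁ = (T₂/T₁)⁴ = (1998/1717)⁴ = (1.16366)⁴ = 1.834.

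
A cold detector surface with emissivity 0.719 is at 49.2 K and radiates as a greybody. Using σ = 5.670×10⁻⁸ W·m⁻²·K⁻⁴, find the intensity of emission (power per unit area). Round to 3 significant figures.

I ≈ 0.239 W/m²

Stefan–Boltzmann: I = εσT⁴ = 0.719 × 5.670×10⁻⁸ × (49.2)⁴ = 0.239 W/m².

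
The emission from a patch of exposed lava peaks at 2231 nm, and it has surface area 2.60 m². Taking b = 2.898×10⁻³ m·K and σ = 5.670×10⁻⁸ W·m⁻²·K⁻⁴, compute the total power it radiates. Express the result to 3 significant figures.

Wien's law: T = b/λ_max = 2.898×10⁻³/2.231×10⁻⁶ = 1298.97 K.
Area A = 2.60 m².
Then P = σAT⁴ = 5.670×10⁻⁸×2.60×(1298.97)⁴ = 4.20×10⁵ W.

P ≈ 4.20×10⁵ W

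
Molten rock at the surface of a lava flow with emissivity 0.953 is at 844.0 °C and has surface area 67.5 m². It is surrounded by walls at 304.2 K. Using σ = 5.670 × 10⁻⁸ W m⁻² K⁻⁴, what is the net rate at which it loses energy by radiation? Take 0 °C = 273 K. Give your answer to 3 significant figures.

T = 844.0 °C + 273 = 1117.0 K.
Area A = 67.5 m².
Net radiated power P_net = εσA(T⁴ − T₀⁴) = 0.953×5.670×10⁻⁸×67.5×(1117.0⁴ − 304.2⁴).
T⁴ − T₀⁴ = 1.55673×10¹² − 8.56321×10⁹ = 1.54817×10¹² K⁴, so P_net = 5.65×10⁶ W.

Net loss ≈ 5.65×10⁶ W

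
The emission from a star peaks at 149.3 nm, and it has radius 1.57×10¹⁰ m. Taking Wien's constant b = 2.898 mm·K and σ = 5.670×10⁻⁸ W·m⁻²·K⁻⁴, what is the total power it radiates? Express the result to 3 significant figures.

Wien's law: T = b/λ_max = 2.898×10⁻³/1.493×10⁻⁷ = 19410.6 K.
Surface area A = 4πR² = 4π(1.57×10¹⁰ m)² = 3.09748×10²¹ m².
Then P = σAT⁴ = 5.670×10⁻⁸×3.09748×10²¹×(19410.6)⁴ = 2.49×10³¹ W.

P ≈ 2.49×10³¹ W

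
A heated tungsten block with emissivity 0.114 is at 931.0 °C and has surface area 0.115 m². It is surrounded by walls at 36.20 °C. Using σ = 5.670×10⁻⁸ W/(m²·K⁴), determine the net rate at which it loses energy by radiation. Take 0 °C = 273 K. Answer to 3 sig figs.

Net loss ≈ 1.56×10³ W

T = 931.0 °C + 273 = 1204.0 K.
Surroundings: T = 36.20 °C + 273 = 309.20 K.
Area A = 0.115 m².
Net radiated power P_net = εσA(T⁴ − T₀⁴) = 0.114×5.670×10⁻⁸×0.115×(1204.0⁴ − 309.20⁴).
T⁴ − T₀⁴ = 2.10139×10¹² − 9.14025×10⁹ = 2.09225×10¹² K⁴, so P_net = 1.56×10³ W.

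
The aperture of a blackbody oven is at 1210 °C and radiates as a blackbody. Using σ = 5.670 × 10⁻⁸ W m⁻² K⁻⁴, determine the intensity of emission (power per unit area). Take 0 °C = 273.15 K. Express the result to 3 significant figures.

T = 1210 °C + 273.15 = 1483.15 K.
Stefan–Boltzmann: I = σT⁴ = 5.670×10⁻⁸ × (1483.15)⁴ = 2.74×10⁵ W/m².

I ≈ 2.74×10⁵ W/m²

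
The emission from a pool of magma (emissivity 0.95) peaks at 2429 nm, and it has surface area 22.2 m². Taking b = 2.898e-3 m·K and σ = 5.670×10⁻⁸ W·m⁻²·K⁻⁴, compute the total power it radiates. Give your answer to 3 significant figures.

Wien's law: T = b/λ_max = 2.898×10⁻³/2.429×10⁻⁶ = 1193.08 K.
Area A = 22.2 m².
Then P = εσAT⁴ = 0.95×5.670×10⁻⁸×22.2×(1193.08)⁴ = 2.42×10⁶ W.

P ≈ 2.42×10⁶ W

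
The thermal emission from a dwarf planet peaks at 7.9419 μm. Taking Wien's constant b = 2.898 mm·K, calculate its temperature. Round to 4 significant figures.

T ≈ 364.9 K

Wien's law gives T = b/λ_max = (2.898×10⁻³ m·K)/(7.9419×10⁻⁶ m) = 364.9 K.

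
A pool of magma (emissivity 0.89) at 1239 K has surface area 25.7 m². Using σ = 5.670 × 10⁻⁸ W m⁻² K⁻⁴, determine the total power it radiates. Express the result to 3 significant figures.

Area A = 25.7 m².
P = εσAT⁴ = 0.89 × 5.670×10⁻⁸ × 25.7 × (1239)⁴ = 3.06×10⁶ W.

P ≈ 3.06×10⁶ W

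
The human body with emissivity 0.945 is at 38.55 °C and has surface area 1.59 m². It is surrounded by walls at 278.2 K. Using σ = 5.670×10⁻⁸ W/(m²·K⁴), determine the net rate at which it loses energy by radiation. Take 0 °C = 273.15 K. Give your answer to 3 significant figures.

T = 38.55 °C + 273.15 = 311.70 K.
Area A = 1.59 m².
Net radiated power P_net = εσA(T⁴ − T₀⁴) = 0.945×5.670×10⁻⁸×1.59×(311.70⁴ − 278.2⁴).
T⁴ − T₀⁴ = 9.43946×10⁹ − 5.99002×10⁹ = 3.44944×10⁹ K⁴, so P_net = 294 W.

Net loss ≈ 294 W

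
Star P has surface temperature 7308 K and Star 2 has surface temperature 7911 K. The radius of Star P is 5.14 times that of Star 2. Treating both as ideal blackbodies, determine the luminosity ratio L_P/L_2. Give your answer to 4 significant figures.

L ∝ R²T⁴, so L_P/L_2 = (R_P/R_2)²(T_P/T_2)⁴ = (5.14)² × (7308/7911)⁴ = 26.4196 × 0.728230 = 19.24.

L_P/L_2 ≈ 19.24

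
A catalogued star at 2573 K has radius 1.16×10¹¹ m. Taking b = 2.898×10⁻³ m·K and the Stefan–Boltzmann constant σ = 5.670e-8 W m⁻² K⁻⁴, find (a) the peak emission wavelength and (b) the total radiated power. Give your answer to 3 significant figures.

λ_max ≈ 1.13×10³ nm; P ≈ 4.20×10²⁹ W

(a) λ_max = b/T = 2.898×10⁻³/2573 = 1.126×10⁻⁶ m = 1.13×10³ nm.
Surface area A = 4πR² = 4π(1.16×10¹¹ m)² = 1.69093×10²³ m².
(b) P = σAT⁴ = 5.670×10⁻⁸×1.69093×10²³×(2573)⁴ = 4.20×10²⁹ W.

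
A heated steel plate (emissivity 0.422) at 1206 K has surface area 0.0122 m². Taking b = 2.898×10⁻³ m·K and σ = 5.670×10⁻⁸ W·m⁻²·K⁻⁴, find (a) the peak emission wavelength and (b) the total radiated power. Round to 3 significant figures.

(a) λ_max = b/T = 2.898×10⁻³/1206 = 2.403×10⁻⁶ m = 2.40 μm.
Area A = 0.0122 m².
(b) P = εσAT⁴ = 0.422×5.670×10⁻⁸×0.0122×(1206)⁴ = 618 W.

λ_max ≈ 2.40 μm; P ≈ 618 W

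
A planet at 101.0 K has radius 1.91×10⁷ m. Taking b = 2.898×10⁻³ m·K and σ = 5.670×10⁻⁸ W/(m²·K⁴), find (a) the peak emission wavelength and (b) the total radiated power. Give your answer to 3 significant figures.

λ_max ≈ 28.7 μm; P ≈ 2.70×10¹⁶ W

(a) λ_max = b/T = 2.898×10⁻³/101.0 = 2.869×10⁻⁵ m = 28.7 μm.
Surface area A = 4πR² = 4π(1.91×10⁷ m)² = 4.58434×10¹⁵ m².
(b) P = σAT⁴ = 5.670×10⁻⁸×4.58434×10¹⁵×(101.0)⁴ = 2.70×10¹⁶ W.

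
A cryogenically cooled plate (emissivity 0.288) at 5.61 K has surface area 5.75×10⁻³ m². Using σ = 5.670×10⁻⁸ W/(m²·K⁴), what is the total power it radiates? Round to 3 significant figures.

Area A = 5.75×10⁻³ m².
P = εσAT⁴ = 0.288 × 5.670×10⁻⁸ × 5.75×10⁻³ × (5.61)⁴ = 9.30×10⁻⁸ W.

P ≈ 9.30×10⁻⁸ W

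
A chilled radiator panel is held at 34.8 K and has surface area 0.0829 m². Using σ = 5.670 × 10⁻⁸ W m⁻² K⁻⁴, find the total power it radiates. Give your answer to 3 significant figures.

P ≈ 6.89×10⁻³ W

Area A = 0.0829 m².
P = σAT⁴ = 5.670×10⁻⁸ × 0.0829 × (34.8)⁴ = 6.89×10⁻³ W.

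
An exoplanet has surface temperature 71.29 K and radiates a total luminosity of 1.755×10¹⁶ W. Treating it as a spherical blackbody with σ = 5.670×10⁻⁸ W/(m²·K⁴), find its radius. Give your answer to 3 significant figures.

R ≈ 3.09×10⁷ m

L = 4πR²σT⁴ ⇒ R = √(L/(4πσT⁴)).
σT⁴ = 1.46453 W/m², so R = √(1.755×10¹⁶/(4π×1.46453)) = 3.09×10⁷ m.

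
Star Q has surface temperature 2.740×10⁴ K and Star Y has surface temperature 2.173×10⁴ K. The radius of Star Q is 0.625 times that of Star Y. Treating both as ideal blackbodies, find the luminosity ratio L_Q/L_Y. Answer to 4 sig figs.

L_Q/L_Y ≈ 0.9875

L ∝ R²T⁴, so L_Q/L_Y = (R_Q/R_Y)²(T_Q/T_Y)⁴ = (0.625)² × (2.740×10⁴/2.173×10⁴)⁴ = 0.390625 × 2.52792 = 0.9875.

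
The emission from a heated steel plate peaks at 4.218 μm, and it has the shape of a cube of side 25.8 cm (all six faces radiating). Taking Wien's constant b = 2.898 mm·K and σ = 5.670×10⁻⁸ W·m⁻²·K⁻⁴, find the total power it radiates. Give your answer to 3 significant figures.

P ≈ 5.05×10³ W

Wien's law: T = b/λ_max = 2.898×10⁻³/4.218×10⁻⁶ = 687.055 K.
Area A = 6s² = 6×(0.258 m)² = 0.399384 m².
Then P = σAT⁴ = 5.670×10⁻⁸×0.399384×(687.055)⁴ = 5.05×10³ W.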